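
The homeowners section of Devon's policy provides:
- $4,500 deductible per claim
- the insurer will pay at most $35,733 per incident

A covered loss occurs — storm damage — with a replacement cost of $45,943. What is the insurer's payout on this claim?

Subtract the deductible: $45,943 − $4,500 = $41,443.
$41,443 exceeds the $35,733 limit, so the insurer pays the limit: $35,733.

$35,733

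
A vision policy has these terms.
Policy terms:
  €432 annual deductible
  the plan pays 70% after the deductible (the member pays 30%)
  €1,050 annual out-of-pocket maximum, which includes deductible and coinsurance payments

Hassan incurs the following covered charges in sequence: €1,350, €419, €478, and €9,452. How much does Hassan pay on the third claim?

€143.40

#1 (€1,350): €432 to deductible, leaving €918; member's 30% is €275.40. Cost to member: €707.40. OOP to date €707.40.
#2 (€419): deductible met; 30% of €419 = €125.70. Member pays €125.70; OOP now €833.10.
#3 (€478): deductible already satisfied, so member's share is 30% × €478 = €143.40. Cost to member: €143.40. OOP to date €976.50.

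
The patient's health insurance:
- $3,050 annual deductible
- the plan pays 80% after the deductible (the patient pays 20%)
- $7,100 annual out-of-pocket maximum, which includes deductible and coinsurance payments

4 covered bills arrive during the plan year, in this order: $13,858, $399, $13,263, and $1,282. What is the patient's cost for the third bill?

Claim 1 — $13,858: deductible takes $3,050, $10,808 remains; 20% of $10,808 = $2,161.60. Patient owes $5,211.60 (running OOP $5,211.60).
Claim 2 — $399: deductible met; 20% of $399 = $79.80. Cost to patient: $79.80. OOP to date $5,291.40.
Claim 3 — $13,263: deductible met; 20% of $13,263 = $2,652.60. That would push OOP to $7,944, over the $7,100 cap, so patient pays $7,100 − $5,291.40 = $1,808.60.

$1,808.60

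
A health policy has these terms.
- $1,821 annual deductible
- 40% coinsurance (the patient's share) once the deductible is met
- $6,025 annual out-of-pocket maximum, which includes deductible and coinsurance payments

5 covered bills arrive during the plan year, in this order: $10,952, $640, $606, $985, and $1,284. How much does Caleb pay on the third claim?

Claim 1 ($10,952): $1,821 finishes the deductible; $9,131 goes to coinsurance; 40% of $9,131 = $3,652.40. Patient owes $5,473.40 (running OOP $5,473.40).
Claim 2 ($640): deductible already satisfied, so patient's share is 40% × $640 = $256. Cost to patient: $256. OOP to date $5,729.40.
Claim 3 ($606): 40% coinsurance on $606 = $242.40. Patient pays $242.40; OOP now $5,971.80.

$242.40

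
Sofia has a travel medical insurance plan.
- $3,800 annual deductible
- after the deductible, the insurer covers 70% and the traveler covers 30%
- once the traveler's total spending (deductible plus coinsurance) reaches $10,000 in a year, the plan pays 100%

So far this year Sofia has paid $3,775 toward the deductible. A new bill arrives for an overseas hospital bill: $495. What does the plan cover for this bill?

$3,775 of the $3,800 deductible is already met, leaving $25.
That leaves $495 − $25 = $470 for coinsurance.
Coinsurance: $470 × 30% = $141.
That puts the traveler's cost at $25 + $141 = $166 before any cap.
Cumulative spending $3,775 + $166 = $3,941 stays under the $10,000 maximum.
Insurer pays the balance: $495 − $166 = $329.

$329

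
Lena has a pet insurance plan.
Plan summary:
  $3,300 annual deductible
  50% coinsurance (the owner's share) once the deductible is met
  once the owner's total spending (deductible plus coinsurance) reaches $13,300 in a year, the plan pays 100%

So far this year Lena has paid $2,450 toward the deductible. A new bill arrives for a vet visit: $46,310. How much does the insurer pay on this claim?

Remaining deductible: $3,300 − $2,450 = $850.
After the $850 deductible portion, $46,310 − $850 = $45,460 is subject to coinsurance.
50% of $45,460 = $22,730 falls to the owner.
That puts the owner's cost at $850 + $22,730 = $23,580 before any cap.
That would bring total out-of-pocket to $26,030, past the $13,300 cap. The owner is capped at $13,300 − $2,450 = $10,850 on this claim.
The plan picks up $46,310 − $10,850 = $35,460.

$35,460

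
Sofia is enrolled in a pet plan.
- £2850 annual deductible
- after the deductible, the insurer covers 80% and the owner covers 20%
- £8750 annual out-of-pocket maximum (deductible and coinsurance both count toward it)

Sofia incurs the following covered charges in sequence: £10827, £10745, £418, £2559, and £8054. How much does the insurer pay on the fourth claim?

Bill 1, £10827: £2850 finishes the deductible; £7977 goes to coinsurance; coinsurance £7977 × 20% = £1595.40. Cost to owner: £4445.40. OOP to date £4445.40. Plan pays £10827 − £4445.40 = £6381.60.
Bill 2, £10745: deductible met; 20% of £10745 = £2149. Owner owes £2149 (running OOP £6594.40). Plan pays £10745 − £2149 = £8596.
Bill 3, £418: deductible already satisfied, so owner's share is 20% × £418 = £83.60. Owner pays £83.60; OOP now £6678. Plan pays £418 − £83.60 = £334.40.
Bill 4, £2559: 20% coinsurance on £2559 = £511.80. Owner pays £511.80; OOP now £7189.80. Insurer: £2559 − £511.80 = £2047.20.

£2047.20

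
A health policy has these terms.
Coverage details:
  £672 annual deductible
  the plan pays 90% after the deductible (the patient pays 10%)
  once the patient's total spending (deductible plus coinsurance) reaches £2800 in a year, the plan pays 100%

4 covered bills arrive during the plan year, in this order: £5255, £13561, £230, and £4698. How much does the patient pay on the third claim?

£23

Claim 1 — £5255: £672 to deductible, leaving £4583; 10% of £4583 = £458.30. Cost to patient: £1130.30. OOP to date £1130.30.
Claim 2 — £13561: 10% coinsurance on £13561 = £1356.10. Patient pays £1356.10; OOP now £2486.40.
Claim 3 — £230: deductible already satisfied, so patient's share is 10% × £230 = £23. Patient owes £23 (running OOP £2509.40).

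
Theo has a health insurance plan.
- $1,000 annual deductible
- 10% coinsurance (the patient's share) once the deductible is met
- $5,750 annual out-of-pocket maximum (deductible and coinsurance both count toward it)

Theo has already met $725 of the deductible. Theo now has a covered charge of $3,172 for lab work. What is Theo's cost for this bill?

Deductible still to meet: $1,000 − $725 = $275.
That leaves $3,172 − $275 = $2,897 for coinsurance.
10% of $2,897 = $289.70 falls to the patient.
Patient responsibility before any cap: $275 + $289.70 = $564.70.
Year-to-date out-of-pocket becomes $725 + $564.70 = $1,289.70, still under the $5,750 maximum, so no cap applies.

$564.70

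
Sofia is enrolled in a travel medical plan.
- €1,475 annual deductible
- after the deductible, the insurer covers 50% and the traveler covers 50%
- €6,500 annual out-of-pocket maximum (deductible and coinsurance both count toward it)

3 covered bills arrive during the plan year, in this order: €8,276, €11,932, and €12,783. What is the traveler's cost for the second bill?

€1,624.50

#1 (€8,276): €1,475 to deductible, leaving €6,801; coinsurance €6,801 × 50% = €3,400.50. Traveler pays €4,875.50; OOP now €4,875.50.
#2 (€11,932): deductible met; 50% of €11,932 = €5,966. Adding that to €4,875.50 gives €10,841.50, past the €6,500 cap; traveler pays only €6,500 − €4,875.50 = €1,624.50.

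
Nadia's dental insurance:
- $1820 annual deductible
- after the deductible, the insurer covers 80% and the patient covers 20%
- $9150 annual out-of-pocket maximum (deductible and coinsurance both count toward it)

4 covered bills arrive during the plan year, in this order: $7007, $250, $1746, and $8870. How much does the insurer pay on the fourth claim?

$7096

Claim 1 — $7007: deductible takes $1820, $5187 remains; 20% of $5187 = $1037.40. Patient owes $2857.40 (running OOP $2857.40). Plan pays $7007 − $2857.40 = $4149.60.
Claim 2 — $250: 20% coinsurance on $250 = $50. Patient pays $50; OOP now $2907.40. Plan pays $250 − $50 = $200.
Claim 3 — $1746: deductible already satisfied, so patient's share is 20% × $1746 = $349.20. Patient pays $349.20; OOP now $3256.60. Insurer: $1746 − $349.20 = $1396.80.
Claim 4 — $8870: deductible met; 20% of $8870 = $1774. Patient pays $1774; OOP now $5030.60. Plan pays $8870 − $1774 = $7096.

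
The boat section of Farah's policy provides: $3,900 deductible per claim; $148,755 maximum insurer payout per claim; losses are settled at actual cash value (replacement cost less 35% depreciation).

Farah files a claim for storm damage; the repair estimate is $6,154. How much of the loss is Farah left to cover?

At 35% depreciation, ACV = $6,154 − $2,153.90 = $4,000.10.
After the deductible, $4,000.10 − $3,900 = $100.10 remains.
That's under the $148,755 cap, so the insurer reimburses the full $100.10.
The owner bears the rest of the original loss: $6,154 − $100.10 = $6,053.90.

$6,053.90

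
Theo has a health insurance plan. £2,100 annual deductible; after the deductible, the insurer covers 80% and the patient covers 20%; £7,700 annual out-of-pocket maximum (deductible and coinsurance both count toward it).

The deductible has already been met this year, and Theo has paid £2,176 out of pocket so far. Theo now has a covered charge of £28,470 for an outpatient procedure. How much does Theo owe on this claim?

The deductible is already satisfied, so the full bill goes to coinsurance.
Coinsurance: £28,470 × 20% = £5,694.
Adding £5,694 to the £2,176 already spent would give £7,870, which exceeds the £7,700 cap; the patient pays just £7,700 − £2,176 = £5,524.

£5,524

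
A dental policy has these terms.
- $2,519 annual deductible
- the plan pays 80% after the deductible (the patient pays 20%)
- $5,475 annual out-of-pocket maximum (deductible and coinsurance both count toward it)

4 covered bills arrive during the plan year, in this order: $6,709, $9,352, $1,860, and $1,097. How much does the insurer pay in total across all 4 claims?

#1 ($6,709): $2,519 to deductible, leaving $4,190; patient's 20% is $838. Patient owes $3,357 (running OOP $3,357). Plan pays $6,709 − $3,357 = $3,352.
#2 ($9,352): 20% coinsurance on $9,352 = $1,870.40. Patient pays $1,870.40; OOP now $5,227.40. Insurer: $9,352 − $1,870.40 = $7,481.60.
#3 ($1,860): 20% coinsurance on $1,860 = $372. That would push OOP to $5,599.40, over the $5,475 cap, so patient pays $5,475 − $5,227.40 = $247.60. Plan pays $1,860 − $247.60 = $1,612.40.
#4 ($1,097): deductible already satisfied, so patient's share is 20% × $1,097 = $219.40. Adding that to $5,475 gives $5,694.40, past the $5,475 cap; patient pays only $5,475 − $5,475 = $0. Insurer: $1,097 − $0 = $1,097.
Insurer total = bills − patient's total = $19,018 − $5,475 = $13,543.

$13,543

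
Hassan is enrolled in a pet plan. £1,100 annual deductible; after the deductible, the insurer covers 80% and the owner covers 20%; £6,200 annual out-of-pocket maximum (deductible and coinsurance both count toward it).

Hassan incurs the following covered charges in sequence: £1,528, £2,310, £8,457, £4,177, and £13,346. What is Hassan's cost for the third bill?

£1,691.40

#1 (£1,528): £1,100 finishes the deductible; £428 goes to coinsurance; owner's 20% is £85.60. Cost to owner: £1,185.60. OOP to date £1,185.60.
#2 (£2,310): 20% coinsurance on £2,310 = £462. Cost to owner: £462. OOP to date £1,647.60.
#3 (£8,457): 20% coinsurance on £8,457 = £1,691.40. Cost to owner: £1,691.40. OOP to date £3,339.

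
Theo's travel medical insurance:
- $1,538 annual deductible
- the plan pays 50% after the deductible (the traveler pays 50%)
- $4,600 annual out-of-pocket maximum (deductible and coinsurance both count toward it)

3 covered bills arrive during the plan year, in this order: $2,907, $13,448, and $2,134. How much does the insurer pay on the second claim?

$11,070.50

Claim 1 ($2,907): $1,538 finishes the deductible; $1,369 goes to coinsurance; 50% of $1,369 = $684.50. Traveler pays $2,222.50; OOP now $2,222.50. Insurer: $2,907 − $2,222.50 = $684.50.
Claim 2 ($13,448): deductible already satisfied, so traveler's share is 50% × $13,448 = $6,724. That would push OOP to $8,946.50, over the $4,600 cap, so traveler pays $4,600 − $2,222.50 = $2,377.50. Plan pays $13,448 − $2,377.50 = $11,070.50.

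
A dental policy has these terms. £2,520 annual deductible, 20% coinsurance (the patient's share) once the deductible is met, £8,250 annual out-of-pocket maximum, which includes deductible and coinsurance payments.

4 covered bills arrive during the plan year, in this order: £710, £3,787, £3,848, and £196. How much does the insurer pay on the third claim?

Bill 1, £710: all of it applies to the deductible. Cost to patient: £710. OOP to date £710. Plan pays £710 − £710 = £0.
Bill 2, £3,787: deductible takes £1,810, £1,977 remains; 20% of £1,977 = £395.40. Patient pays £2,205.40; OOP now £2,915.40. Plan pays £3,787 − £2,205.40 = £1,581.60.
Bill 3, £3,848: deductible already satisfied, so patient's share is 20% × £3,848 = £769.60. Patient pays £769.60; OOP now £3,685. Insurer: £3,848 − £769.60 = £3,078.40.

£3,078.40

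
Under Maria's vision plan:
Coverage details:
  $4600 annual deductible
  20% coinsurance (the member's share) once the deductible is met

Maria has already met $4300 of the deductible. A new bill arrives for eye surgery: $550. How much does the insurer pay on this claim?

$200

Remaining deductible: $4600 − $4300 = $300.
That leaves $550 − $300 = $250 for coinsurance.
Member's 20% share of $250 is $50.
That puts the member's cost at $300 + $50 = $350.
The insurer covers the remainder: $550 − $350 = $200.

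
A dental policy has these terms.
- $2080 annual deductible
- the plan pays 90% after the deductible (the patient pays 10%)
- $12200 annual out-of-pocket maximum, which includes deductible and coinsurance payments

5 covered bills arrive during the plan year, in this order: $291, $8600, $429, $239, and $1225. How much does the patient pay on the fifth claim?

$122.50

#1 ($291): fully absorbed by the deductible. Cost to patient: $291. OOP to date $291.
#2 ($8600): $1789 to deductible, leaving $6811; 10% of $6811 = $681.10. Cost to patient: $2470.10. OOP to date $2761.10.
#3 ($429): deductible met; 10% of $429 = $42.90. Patient owes $42.90 (running OOP $2804).
#4 ($239): deductible already satisfied, so patient's share is 10% × $239 = $23.90. Cost to patient: $23.90. OOP to date $2827.90.
#5 ($1225): 10% coinsurance on $1225 = $122.50. Patient pays $122.50; OOP now $2950.40.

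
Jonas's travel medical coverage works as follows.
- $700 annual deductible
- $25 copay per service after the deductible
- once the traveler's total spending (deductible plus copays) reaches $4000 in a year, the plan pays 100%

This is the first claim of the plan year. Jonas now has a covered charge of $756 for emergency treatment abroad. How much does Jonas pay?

$725

Deductible not yet touched, so the first $700 of the bill goes to the deductible.
The remaining $56 (= $756 − $700) moves to the copay.
Copay on this service: $25.
Traveler responsibility before any cap: $700 + $25 = $725.
Year-to-date out-of-pocket becomes $0 + $725 = $725, still under the $4000 maximum, so no cap applies.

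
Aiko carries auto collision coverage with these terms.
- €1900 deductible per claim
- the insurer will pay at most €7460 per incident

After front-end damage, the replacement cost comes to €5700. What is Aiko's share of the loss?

€1900

After the deductible, €5700 − €1900 = €3800 remains.
That's under the €7460 cap, so the insurer reimburses the full €3800.
Out of pocket: €5700 − €3800 = €1900.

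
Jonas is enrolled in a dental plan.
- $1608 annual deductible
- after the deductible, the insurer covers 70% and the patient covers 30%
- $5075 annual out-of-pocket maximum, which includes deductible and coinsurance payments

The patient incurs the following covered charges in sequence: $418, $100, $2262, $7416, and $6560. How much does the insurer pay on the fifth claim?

$5669.40

Claim 1 ($418): all of it applies to the deductible. Patient owes $418 (running OOP $418). Plan pays $418 − $418 = $0.
Claim 2 ($100): all of it applies to the deductible. Patient owes $100 (running OOP $518). Plan pays $100 − $100 = $0.
Claim 3 ($2262): $1090 finishes the deductible; $1172 goes to coinsurance; patient's 30% is $351.60. Cost to patient: $1441.60. OOP to date $1959.60. Insurer: $2262 − $1441.60 = $820.40.
Claim 4 ($7416): deductible already satisfied, so patient's share is 30% × $7416 = $2224.80. Cost to patient: $2224.80. OOP to date $4184.40. Plan pays $7416 − $2224.80 = $5191.20.
Claim 5 ($6560): deductible already satisfied, so patient's share is 30% × $6560 = $1968. That would push OOP to $6152.40, over the $5075 cap, so patient pays $5075 − $4184.40 = $890.60. Plan pays $6560 − $890.60 = $5669.40.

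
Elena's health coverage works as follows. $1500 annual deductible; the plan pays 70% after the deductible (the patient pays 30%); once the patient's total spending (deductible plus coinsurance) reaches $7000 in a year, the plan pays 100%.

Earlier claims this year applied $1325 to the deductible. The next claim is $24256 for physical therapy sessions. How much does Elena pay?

$5675

Remaining deductible: $1500 − $1325 = $175.
The remaining $24081 (= $24256 − $175) moves to coinsurance.
Patient's 30% share of $24081 is $7224.30.
So the patient owes $175 + $7224.30 = $7399.30 before any cap.
That would bring total out-of-pocket to $8724.30, past the $7000 cap. The patient is capped at $7000 − $1325 = $5675 on this claim.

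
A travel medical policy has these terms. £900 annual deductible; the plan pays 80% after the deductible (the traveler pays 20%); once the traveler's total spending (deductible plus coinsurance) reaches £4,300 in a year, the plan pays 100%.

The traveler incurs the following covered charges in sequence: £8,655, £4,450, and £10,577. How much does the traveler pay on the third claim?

Bill 1, £8,655: £900 finishes the deductible; £7,755 goes to coinsurance; traveler's 20% is £1,551. Traveler owes £2,451 (running OOP £2,451).
Bill 2, £4,450: deductible met; 20% of £4,450 = £890. Cost to traveler: £890. OOP to date £3,341.
Bill 3, £10,577: deductible met; 20% of £10,577 = £2,115.40. OOP would hit £5,456.40 > £4,300, so the cap limits the traveler to £4,300 − £3,341 = £959.

£959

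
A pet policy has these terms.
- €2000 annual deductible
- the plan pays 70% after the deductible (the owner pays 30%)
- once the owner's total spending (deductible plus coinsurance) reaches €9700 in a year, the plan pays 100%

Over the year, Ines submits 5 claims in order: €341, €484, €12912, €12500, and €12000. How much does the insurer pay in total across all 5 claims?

#1 (€341): fully absorbed by the deductible. Owner pays €341; OOP now €341. Plan pays €341 − €341 = €0.
#2 (€484): all of it applies to the deductible. Owner pays €484; OOP now €825. Insurer: €484 − €484 = €0.
#3 (€12912): €1175 to deductible, leaving €11737; owner's 30% is €3521.10. Owner pays €4696.10; OOP now €5521.10. Insurer: €12912 − €4696.10 = €8215.90.
#4 (€12500): 30% coinsurance on €12500 = €3750. Cost to owner: €3750. OOP to date €9271.10. Plan pays €12500 − €3750 = €8750.
#5 (€12000): deductible already satisfied, so owner's share is 30% × €12000 = €3600. Adding that to €9271.10 gives €12871.10, past the €9700 cap; owner pays only €9700 − €9271.10 = €428.90. Insurer: €12000 − €428.90 = €11571.10.
Insurer total = bills − owner's total = €38237 − €9700 = €28537.

€28537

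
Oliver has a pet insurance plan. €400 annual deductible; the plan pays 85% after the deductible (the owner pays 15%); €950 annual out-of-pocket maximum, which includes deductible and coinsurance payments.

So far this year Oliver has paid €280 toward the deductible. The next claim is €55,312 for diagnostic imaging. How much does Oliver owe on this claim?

€280 of the €400 deductible is already met, leaving €120.
That leaves €55,312 − €120 = €55,192 for coinsurance.
15% of €55,192 = €8,278.80 falls to the owner.
That puts the owner's cost at €120 + €8,278.80 = €8,398.80 before any cap.
Adding €8,398.80 to the €280 already spent would give €8,678.80, which exceeds the €950 cap; the owner pays just €950 − €280 = €670.

€670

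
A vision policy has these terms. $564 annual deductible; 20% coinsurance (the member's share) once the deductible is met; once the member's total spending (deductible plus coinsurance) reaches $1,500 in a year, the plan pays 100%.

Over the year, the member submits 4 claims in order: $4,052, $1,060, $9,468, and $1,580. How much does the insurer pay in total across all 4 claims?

Claim 1 ($4,052): $564 to deductible, leaving $3,488; member's 20% is $697.60. Member owes $1,261.60 (running OOP $1,261.60). Insurer: $4,052 − $1,261.60 = $2,790.40.
Claim 2 ($1,060): deductible met; 20% of $1,060 = $212. Member owes $212 (running OOP $1,473.60). Plan pays $1,060 − $212 = $848.
Claim 3 ($9,468): deductible met; 20% of $9,468 = $1,893.60. OOP would hit $3,367.20 > $1,500, so the cap limits the member to $1,500 − $1,473.60 = $26.40. Plan pays $9,468 − $26.40 = $9,441.60.
Claim 4 ($1,580): 20% coinsurance on $1,580 = $316. That would push OOP to $1,816, over the $1,500 cap, so member pays $1,500 − $1,500 = $0. Plan pays $1,580 − $0 = $1,580.
Insurer total: $2,790.40 + $848 + $9,441.60 + $1,580 = $14,660.

$14,660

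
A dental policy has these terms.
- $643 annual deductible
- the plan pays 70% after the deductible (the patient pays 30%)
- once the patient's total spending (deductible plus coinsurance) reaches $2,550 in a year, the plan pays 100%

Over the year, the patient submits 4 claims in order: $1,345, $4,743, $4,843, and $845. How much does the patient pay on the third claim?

Bill 1, $1,345: deductible takes $643, $702 remains; patient's 30% is $210.60. Cost to patient: $853.60. OOP to date $853.60.
Bill 2, $4,743: deductible already satisfied, so patient's share is 30% × $4,743 = $1,422.90. Cost to patient: $1,422.90. OOP to date $2,276.50.
Bill 3, $4,843: deductible met; 30% of $4,843 = $1,452.90. Adding that to $2,276.50 gives $3,729.40, past the $2,550 cap; patient pays only $2,550 − $2,276.50 = $273.50.

$273.50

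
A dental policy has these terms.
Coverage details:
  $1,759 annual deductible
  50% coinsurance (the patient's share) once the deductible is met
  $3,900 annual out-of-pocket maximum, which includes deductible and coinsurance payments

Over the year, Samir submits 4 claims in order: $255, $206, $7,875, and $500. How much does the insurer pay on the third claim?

$4,436

#1 ($255): entire amount goes to the deductible. Cost to patient: $255. OOP to date $255. Insurer: $255 − $255 = $0.
#2 ($206): all of it applies to the deductible. Cost to patient: $206. OOP to date $461. Plan pays $206 − $206 = $0.
#3 ($7,875): deductible takes $1,298, $6,577 remains; coinsurance $6,577 × 50% = $3,288.50. Claim cost before the cap: $1,298 + $3,288.50 = $4,586.50. OOP would hit $5,047.50 > $3,900, so the cap limits the patient to $3,900 − $461 = $3,439. Insurer: $7,875 − $3,439 = $4,436.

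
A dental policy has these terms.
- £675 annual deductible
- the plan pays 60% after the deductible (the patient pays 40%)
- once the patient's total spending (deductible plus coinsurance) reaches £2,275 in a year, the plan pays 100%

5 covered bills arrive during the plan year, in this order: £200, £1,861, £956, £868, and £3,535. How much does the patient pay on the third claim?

£382.40

#1 (£200): entire amount goes to the deductible. Patient pays £200; OOP now £200.
#2 (£1,861): £475 finishes the deductible; £1,386 goes to coinsurance; patient's 40% is £554.40. Patient pays £1,029.40; OOP now £1,229.40.
#3 (£956): 40% coinsurance on £956 = £382.40. Cost to patient: £382.40. OOP to date £1,611.80.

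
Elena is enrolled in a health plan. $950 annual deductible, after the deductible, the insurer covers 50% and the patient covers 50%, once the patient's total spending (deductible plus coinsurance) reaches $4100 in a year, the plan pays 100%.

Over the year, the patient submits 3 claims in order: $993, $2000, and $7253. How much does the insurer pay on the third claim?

$5124.50

Claim 1 ($993): $950 to deductible, leaving $43; 50% of $43 = $21.50. Patient pays $971.50; OOP now $971.50. Plan pays $993 − $971.50 = $21.50.
Claim 2 ($2000): 50% coinsurance on $2000 = $1000. Patient owes $1000 (running OOP $1971.50). Plan pays $2000 − $1000 = $1000.
Claim 3 ($7253): 50% coinsurance on $7253 = $3626.50. That would push OOP to $5598, over the $4100 cap, so patient pays $4100 − $1971.50 = $2128.50. Plan pays $7253 − $2128.50 = $5124.50.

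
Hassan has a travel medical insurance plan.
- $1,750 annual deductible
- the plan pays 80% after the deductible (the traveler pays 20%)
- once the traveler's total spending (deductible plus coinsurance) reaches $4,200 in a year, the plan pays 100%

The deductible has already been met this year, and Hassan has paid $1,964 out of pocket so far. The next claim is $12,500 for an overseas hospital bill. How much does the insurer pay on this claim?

$10,264

With the deductible met, the entire $12,500 is subject to coinsurance.
20% of $12,500 = $2,500 falls to the traveler.
That would bring total out-of-pocket to $4,464, past the $4,200 cap. The traveler is capped at $4,200 − $1,964 = $2,236 on this claim.
The insurer covers the remainder: $12,500 − $2,236 = $10,264.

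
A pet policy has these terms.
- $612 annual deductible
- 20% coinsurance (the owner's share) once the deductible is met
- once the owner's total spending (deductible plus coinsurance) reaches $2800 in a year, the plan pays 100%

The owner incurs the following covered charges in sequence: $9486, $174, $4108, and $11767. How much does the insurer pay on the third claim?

$3729.60

Bill 1, $9486: $612 finishes the deductible; $8874 goes to coinsurance; 20% of $8874 = $1774.80. Cost to owner: $2386.80. OOP to date $2386.80. Insurer: $9486 − $2386.80 = $7099.20.
Bill 2, $174: deductible met; 20% of $174 = $34.80. Cost to owner: $34.80. OOP to date $2421.60. Insurer: $174 − $34.80 = $139.20.
Bill 3, $4108: deductible already satisfied, so owner's share is 20% × $4108 = $821.60. OOP would hit $3243.20 > $2800, so the cap limits the owner to $2800 − $2421.60 = $378.40. Insurer: $4108 − $378.40 = $3729.60.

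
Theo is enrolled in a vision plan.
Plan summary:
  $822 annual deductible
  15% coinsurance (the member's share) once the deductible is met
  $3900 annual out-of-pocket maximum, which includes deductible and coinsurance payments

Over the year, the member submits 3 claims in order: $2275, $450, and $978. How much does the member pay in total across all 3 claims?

Bill 1, $2275: $822 to deductible, leaving $1453; member's 15% is $217.95. Member pays $1039.95; OOP now $1039.95.
Bill 2, $450: 15% coinsurance on $450 = $67.50. Member owes $67.50 (running OOP $1107.45).
Bill 3, $978: deductible already satisfied, so member's share is 15% × $978 = $146.70. Cost to member: $146.70. OOP to date $1254.15.
Total paid by the member: $1039.95 + $67.50 + $146.70 = $1254.15.

$1254.15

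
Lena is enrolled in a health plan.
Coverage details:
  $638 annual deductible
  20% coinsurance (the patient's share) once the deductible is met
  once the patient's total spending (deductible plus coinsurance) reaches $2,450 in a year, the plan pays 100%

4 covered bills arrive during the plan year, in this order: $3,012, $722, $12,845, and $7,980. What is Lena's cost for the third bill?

Bill 1, $3,012: $638 finishes the deductible; $2,374 goes to coinsurance; 20% of $2,374 = $474.80. Patient owes $1,112.80 (running OOP $1,112.80).
Bill 2, $722: deductible met; 20% of $722 = $144.40. Patient pays $144.40; OOP now $1,257.20.
Bill 3, $12,845: deductible met; 20% of $12,845 = $2,569. That would push OOP to $3,826.20, over the $2,450 cap, so patient pays $2,450 − $1,257.20 = $1,192.80.

$1,192.80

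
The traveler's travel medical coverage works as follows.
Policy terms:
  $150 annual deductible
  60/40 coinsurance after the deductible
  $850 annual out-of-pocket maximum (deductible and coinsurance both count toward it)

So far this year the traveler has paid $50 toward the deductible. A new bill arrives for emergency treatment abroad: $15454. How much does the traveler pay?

Remaining deductible: $150 − $50 = $100.
The remaining $15354 (= $15454 − $100) moves to coinsurance.
Coinsurance: $15354 × 40% = $6141.60.
Traveler responsibility before any cap: $100 + $6141.60 = $6241.60.
That would bring total out-of-pocket to $6291.60, past the $850 cap. The traveler is capped at $850 − $50 = $800 on this claim.

$800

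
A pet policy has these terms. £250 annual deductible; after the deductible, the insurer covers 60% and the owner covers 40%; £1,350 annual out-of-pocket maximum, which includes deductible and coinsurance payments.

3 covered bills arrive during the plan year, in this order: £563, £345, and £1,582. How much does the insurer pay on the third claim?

Claim 1 — £563: £250 to deductible, leaving £313; coinsurance £313 × 40% = £125.20. Owner pays £375.20; OOP now £375.20. Insurer: £563 − £375.20 = £187.80.
Claim 2 — £345: deductible already satisfied, so owner's share is 40% × £345 = £138. Cost to owner: £138. OOP to date £513.20. Plan pays £345 − £138 = £207.
Claim 3 — £1,582: 40% coinsurance on £1,582 = £632.80. Owner owes £632.80 (running OOP £1,146). Insurer: £1,582 − £632.80 = £949.20.

£949.20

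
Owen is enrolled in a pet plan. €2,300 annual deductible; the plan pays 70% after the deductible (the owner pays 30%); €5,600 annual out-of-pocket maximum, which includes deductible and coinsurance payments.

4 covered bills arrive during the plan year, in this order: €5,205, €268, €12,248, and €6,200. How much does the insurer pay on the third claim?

€9,899.90

Claim 1 (€5,205): €2,300 to deductible, leaving €2,905; 30% of €2,905 = €871.50. Owner pays €3,171.50; OOP now €3,171.50. Insurer: €5,205 − €3,171.50 = €2,033.50.
Claim 2 (€268): deductible met; 30% of €268 = €80.40. Owner pays €80.40; OOP now €3,251.90. Insurer: €268 − €80.40 = €187.60.
Claim 3 (€12,248): 30% coinsurance on €12,248 = €3,674.40. Adding that to €3,251.90 gives €6,926.30, past the €5,600 cap; owner pays only €5,600 − €3,251.90 = €2,348.10. Insurer: €12,248 − €2,348.10 = €9,899.90.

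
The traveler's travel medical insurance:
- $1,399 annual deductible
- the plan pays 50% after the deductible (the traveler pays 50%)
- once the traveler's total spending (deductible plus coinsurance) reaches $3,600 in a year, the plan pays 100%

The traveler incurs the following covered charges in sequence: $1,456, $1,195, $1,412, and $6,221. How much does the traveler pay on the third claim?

Claim 1 ($1,456): $1,399 finishes the deductible; $57 goes to coinsurance; coinsurance $57 × 50% = $28.50. Traveler pays $1,427.50; OOP now $1,427.50.
Claim 2 ($1,195): deductible met; 50% of $1,195 = $597.50. Cost to traveler: $597.50. OOP to date $2,025.
Claim 3 ($1,412): deductible already satisfied, so traveler's share is 50% × $1,412 = $706. Traveler owes $706 (running OOP $2,731).

$706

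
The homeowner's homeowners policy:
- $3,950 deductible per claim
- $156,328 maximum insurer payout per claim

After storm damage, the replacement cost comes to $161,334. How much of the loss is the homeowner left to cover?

Subtract the deductible: $161,334 − $3,950 = $157,384.
The $156,328 per-incident cap binds; insurer pays $156,328.
Out of pocket: $161,334 − $156,328 = $5,006.

$5,006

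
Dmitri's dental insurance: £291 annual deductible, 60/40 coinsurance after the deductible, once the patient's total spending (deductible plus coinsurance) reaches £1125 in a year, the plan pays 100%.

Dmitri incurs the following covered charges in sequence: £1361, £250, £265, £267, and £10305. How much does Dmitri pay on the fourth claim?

Claim 1 (£1361): deductible takes £291, £1070 remains; 40% of £1070 = £428. Patient owes £719 (running OOP £719).
Claim 2 (£250): deductible met; 40% of £250 = £100. Patient pays £100; OOP now £819.
Claim 3 (£265): 40% coinsurance on £265 = £106. Cost to patient: £106. OOP to date £925.
Claim 4 (£267): 40% coinsurance on £267 = £106.80. Patient owes £106.80 (running OOP £1031.80).

£106.80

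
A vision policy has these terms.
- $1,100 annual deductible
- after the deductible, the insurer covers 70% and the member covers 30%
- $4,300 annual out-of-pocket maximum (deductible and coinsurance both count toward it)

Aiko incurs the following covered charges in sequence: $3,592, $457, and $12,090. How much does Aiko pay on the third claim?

$2,315.30

#1 ($3,592): deductible takes $1,100, $2,492 remains; 30% of $2,492 = $747.60. Cost to member: $1,847.60. OOP to date $1,847.60.
#2 ($457): 30% coinsurance on $457 = $137.10. Cost to member: $137.10. OOP to date $1,984.70.
#3 ($12,090): deductible met; 30% of $12,090 = $3,627. Adding that to $1,984.70 gives $5,611.70, past the $4,300 cap; member pays only $4,300 − $1,984.70 = $2,315.30.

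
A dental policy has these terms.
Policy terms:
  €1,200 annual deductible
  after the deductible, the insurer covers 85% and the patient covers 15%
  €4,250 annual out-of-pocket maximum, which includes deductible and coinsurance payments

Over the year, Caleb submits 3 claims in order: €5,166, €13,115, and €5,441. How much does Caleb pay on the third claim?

#1 (€5,166): €1,200 finishes the deductible; €3,966 goes to coinsurance; patient's 15% is €594.90. Cost to patient: €1,794.90. OOP to date €1,794.90.
#2 (€13,115): deductible met; 15% of €13,115 = €1,967.25. Cost to patient: €1,967.25. OOP to date €3,762.15.
#3 (€5,441): deductible already satisfied, so patient's share is 15% × €5,441 = €816.15. OOP would hit €4,578.30 > €4,250, so the cap limits the patient to €4,250 − €3,762.15 = €487.85.

€487.85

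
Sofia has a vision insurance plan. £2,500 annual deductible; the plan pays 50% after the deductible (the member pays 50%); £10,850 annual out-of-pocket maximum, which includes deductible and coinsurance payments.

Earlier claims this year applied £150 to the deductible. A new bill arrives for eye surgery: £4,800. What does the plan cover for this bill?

Remaining deductible: £2,500 − £150 = £2,350.
The remaining £2,450 (= £4,800 − £2,350) moves to coinsurance.
50% of £2,450 = £1,225 falls to the member.
That puts the member's cost at £2,350 + £1,225 = £3,575 before any cap.
Cumulative spending £150 + £3,575 = £3,725 stays under the £10,850 maximum.
The plan picks up £4,800 − £3,575 = £1,225.

£1,225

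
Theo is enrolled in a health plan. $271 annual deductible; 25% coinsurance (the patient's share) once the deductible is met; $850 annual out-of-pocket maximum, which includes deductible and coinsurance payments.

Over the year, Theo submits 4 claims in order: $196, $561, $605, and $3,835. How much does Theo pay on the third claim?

$151.25

Claim 1 ($196): fully absorbed by the deductible. Patient owes $196 (running OOP $196).
Claim 2 ($561): deductible takes $75, $486 remains; 25% of $486 = $121.50. Patient pays $196.50; OOP now $392.50.
Claim 3 ($605): deductible already satisfied, so patient's share is 25% × $605 = $151.25. Cost to patient: $151.25. OOP to date $543.75.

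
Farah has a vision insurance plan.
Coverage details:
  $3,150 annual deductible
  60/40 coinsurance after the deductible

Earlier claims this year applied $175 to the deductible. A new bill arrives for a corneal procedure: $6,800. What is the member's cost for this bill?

$4,505

$175 of the $3,150 deductible is already met, leaving $2,975.
After the $2,975 deductible portion, $6,800 − $2,975 = $3,825 is subject to coinsurance.
Coinsurance: $3,825 × 40% = $1,530.
Member responsibility: $2,975 + $1,530 = $4,505.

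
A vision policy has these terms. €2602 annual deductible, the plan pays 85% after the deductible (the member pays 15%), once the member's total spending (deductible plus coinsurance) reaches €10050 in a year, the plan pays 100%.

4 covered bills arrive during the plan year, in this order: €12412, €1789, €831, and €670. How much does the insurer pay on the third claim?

€706.35

Bill 1, €12412: €2602 to deductible, leaving €9810; 15% of €9810 = €1471.50. Member owes €4073.50 (running OOP €4073.50). Insurer: €12412 − €4073.50 = €8338.50.
Bill 2, €1789: 15% coinsurance on €1789 = €268.35. Member owes €268.35 (running OOP €4341.85). Insurer: €1789 − €268.35 = €1520.65.
Bill 3, €831: deductible already satisfied, so member's share is 15% × €831 = €124.65. Member pays €124.65; OOP now €4466.50. Plan pays €831 − €124.65 = €706.35.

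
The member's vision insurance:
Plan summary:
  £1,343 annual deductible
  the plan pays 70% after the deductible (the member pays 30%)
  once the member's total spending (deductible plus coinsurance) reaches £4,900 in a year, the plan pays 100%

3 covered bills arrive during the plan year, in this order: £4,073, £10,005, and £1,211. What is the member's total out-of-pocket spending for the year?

£4,900

#1 (£4,073): £1,343 to deductible, leaving £2,730; coinsurance £2,730 × 30% = £819. Cost to member: £2,162. OOP to date £2,162.
#2 (£10,005): 30% coinsurance on £10,005 = £3,001.50. OOP would hit £5,163.50 > £4,900, so the cap limits the member to £4,900 − £2,162 = £2,738.
#3 (£1,211): deductible met; 30% of £1,211 = £363.30. Adding that to £4,900 gives £5,263.30, past the £4,900 cap; member pays only £4,900 − £4,900 = £0.
Total paid by the member: £2,162 + £2,738 + £0 = £4,900.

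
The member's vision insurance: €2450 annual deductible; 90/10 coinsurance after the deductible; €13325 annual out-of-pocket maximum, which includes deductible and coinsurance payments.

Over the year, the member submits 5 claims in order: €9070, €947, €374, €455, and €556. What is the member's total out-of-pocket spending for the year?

€3345.20

#1 (€9070): €2450 to deductible, leaving €6620; member's 10% is €662. Member owes €3112 (running OOP €3112).
#2 (€947): deductible already satisfied, so member's share is 10% × €947 = €94.70. Member pays €94.70; OOP now €3206.70.
#3 (€374): 10% coinsurance on €374 = €37.40. Member pays €37.40; OOP now €3244.10.
#4 (€455): 10% coinsurance on €455 = €45.50. Member pays €45.50; OOP now €3289.60.
#5 (€556): 10% coinsurance on €556 = €55.60. Cost to member: €55.60. OOP to date €3345.20.
Total paid by the member: €3112 + €94.70 + €37.40 + €45.50 + €55.60 = €3345.20.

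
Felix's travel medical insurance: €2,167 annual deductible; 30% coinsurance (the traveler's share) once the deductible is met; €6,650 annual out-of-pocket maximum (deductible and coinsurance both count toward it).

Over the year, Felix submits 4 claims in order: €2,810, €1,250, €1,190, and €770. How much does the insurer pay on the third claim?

Claim 1 — €2,810: €2,167 to deductible, leaving €643; traveler's 30% is €192.90. Traveler pays €2,359.90; OOP now €2,359.90. Insurer: €2,810 − €2,359.90 = €450.10.
Claim 2 — €1,250: deductible already satisfied, so traveler's share is 30% × €1,250 = €375. Traveler pays €375; OOP now €2,734.90. Plan pays €1,250 − €375 = €875.
Claim 3 — €1,190: 30% coinsurance on €1,190 = €357. Cost to traveler: €357. OOP to date €3,091.90. Insurer: €1,190 − €357 = €833.

€833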